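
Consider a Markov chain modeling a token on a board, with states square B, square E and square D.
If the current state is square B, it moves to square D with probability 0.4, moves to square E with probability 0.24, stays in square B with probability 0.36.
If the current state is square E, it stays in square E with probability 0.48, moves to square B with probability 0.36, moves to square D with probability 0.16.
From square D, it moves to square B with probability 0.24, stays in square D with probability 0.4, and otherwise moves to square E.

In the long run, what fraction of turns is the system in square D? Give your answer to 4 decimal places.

Let the stationary distribution be π with π = πP and π_1 + π_2 + π_3 = 1.
π_1 = 0.36·π_1 + 0.36·π_2 + 0.24·π_3
π_2 = 0.24·π_1 + 0.48·π_2 + 0.36·π_3
Solving with the normalization constraint gives π = (0.3225, 0.3651, 0.3124).
So the stationary probability of square D is 0.3124.

0.3124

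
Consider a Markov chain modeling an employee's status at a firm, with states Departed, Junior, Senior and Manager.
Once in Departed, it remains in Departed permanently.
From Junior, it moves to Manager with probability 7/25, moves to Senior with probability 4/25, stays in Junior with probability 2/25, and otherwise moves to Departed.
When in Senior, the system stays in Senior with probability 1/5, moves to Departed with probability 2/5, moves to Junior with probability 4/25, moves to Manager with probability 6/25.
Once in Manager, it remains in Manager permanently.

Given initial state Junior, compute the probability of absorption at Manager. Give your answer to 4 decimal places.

0.3694

Let h(s) be the probability of absorption at Manager starting from transient state s. Then h(Manager) = 1 and h(Departed) = 0. By first-step analysis:
h(Junior) = 0.48·0 + 0.08·h(Junior) + 0.16·h(Senior) + 0.28·1
h(Senior) = 0.4·0 + 0.16·h(Junior) + 0.2·h(Senior) + 0.24·1
Solving: h(Junior) = 0.3694, h(Senior) = 0.3739.
Starting from Junior, the probability is 0.3694.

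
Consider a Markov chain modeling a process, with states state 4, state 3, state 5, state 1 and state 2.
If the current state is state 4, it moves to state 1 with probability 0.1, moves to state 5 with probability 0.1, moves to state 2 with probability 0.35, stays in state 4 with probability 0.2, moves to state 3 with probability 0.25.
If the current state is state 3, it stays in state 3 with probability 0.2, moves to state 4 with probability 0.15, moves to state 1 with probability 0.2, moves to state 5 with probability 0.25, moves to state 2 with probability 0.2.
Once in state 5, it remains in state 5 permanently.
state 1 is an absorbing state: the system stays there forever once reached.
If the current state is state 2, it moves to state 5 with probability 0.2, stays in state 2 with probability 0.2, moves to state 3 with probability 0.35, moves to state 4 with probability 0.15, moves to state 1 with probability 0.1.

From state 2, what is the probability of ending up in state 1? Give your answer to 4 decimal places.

Let h(s) be the probability of absorption at state 1 starting from transient state s. Then h(state 1) = 1 and h(state 5) = 0. By first-step analysis:
h(state 4) = 0.2·h(state 4) + 0.25·h(state 3) + 0.1·0 + 0.1·1 + 0.35·h(state 2)
h(state 3) = 0.15·h(state 4) + 0.2·h(state 3) + 0.25·0 + 0.2·1 + 0.2·h(state 2)
h(state 2) = 0.15·h(state 4) + 0.35·h(state 3) + 0.2·0 + 0.1·1 + 0.2·h(state 2)
Solving: h(state 4) = 0.4314, h(state 3) = 0.4293, h(state 2) = 0.3937.
Starting from state 2, the probability is 0.3937.

0.3937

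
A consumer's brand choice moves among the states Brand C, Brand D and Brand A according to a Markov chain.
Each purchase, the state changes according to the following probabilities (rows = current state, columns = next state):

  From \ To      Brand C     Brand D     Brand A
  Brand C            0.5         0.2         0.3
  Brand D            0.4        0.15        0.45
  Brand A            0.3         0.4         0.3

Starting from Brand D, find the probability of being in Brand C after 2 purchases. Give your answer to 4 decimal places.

Sum over the intermediate state after 1 purchase:
P = P(Brand D→Brand C)·P(Brand C→Brand C) + P(Brand D→Brand D)·P(Brand D→Brand C) + P(Brand D→Brand A)·P(Brand A→Brand C)
  = 0.4×0.5 + 0.15×0.4 + 0.45×0.3
  = 0.2000 + 0.0600 + 0.1350 = 0.3950

0.3950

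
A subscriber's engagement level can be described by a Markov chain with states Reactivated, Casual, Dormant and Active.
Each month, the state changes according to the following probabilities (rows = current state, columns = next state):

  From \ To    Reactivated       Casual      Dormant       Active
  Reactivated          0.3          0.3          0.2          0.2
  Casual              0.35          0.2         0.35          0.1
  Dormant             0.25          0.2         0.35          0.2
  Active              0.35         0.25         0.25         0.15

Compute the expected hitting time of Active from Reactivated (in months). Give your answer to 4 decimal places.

5.7057

Let t(s) be the expected number of months to first reach Active from state s, with t(Active) = 0. Conditioning on the first month:
t(Reactivated) = 1 + 0.3·t(Reactivated) + 0.3·t(Casual) + 0.2·t(Dormant)
t(Casual) = 1 + 0.35·t(Reactivated) + 0.2·t(Casual) + 0.35·t(Dormant)
t(Dormant) = 1 + 0.25·t(Reactivated) + 0.2·t(Casual) + 0.35·t(Dormant)
Solving: t(Reactivated) = 5.7057, t(Casual) = 6.2162, t(Dormant) = 5.6456.
Expected months from Reactivated to Active: 5.7057.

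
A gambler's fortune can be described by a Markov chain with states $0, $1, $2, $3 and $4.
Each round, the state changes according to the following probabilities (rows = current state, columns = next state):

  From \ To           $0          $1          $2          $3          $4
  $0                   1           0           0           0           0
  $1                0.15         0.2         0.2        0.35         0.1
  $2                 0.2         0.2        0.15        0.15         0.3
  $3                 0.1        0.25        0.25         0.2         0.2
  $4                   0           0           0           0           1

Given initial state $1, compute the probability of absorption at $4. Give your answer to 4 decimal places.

Let h(s) be the probability of absorption at $4 starting from transient state s. Then h($4) = 1 and h($0) = 0. By first-step analysis:
h($1) = 0.15·0 + 0.2·h($1) + 0.2·h($2) + 0.35·h($3) + 0.1·1
h($2) = 0.2·0 + 0.2·h($1) + 0.15·h($2) + 0.15·h($3) + 0.3·1
h($3) = 0.1·0 + 0.25·h($1) + 0.25·h($2) + 0.2·h($3) + 0.2·1
Solving: h($1) = 0.5332, h($2) = 0.5841, h($3) = 0.5992.
Starting from $1, the probability is 0.5332.

0.5332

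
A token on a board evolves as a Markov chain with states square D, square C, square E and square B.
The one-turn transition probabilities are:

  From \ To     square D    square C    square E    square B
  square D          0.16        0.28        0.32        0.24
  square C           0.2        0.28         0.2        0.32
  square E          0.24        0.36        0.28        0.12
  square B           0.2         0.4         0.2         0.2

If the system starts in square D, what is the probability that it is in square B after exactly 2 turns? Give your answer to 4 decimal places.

0.2144

Propagate the distribution vector 2 turns from square D.
After 0 turns: (1.0000, 0.0000, 0.0000, 0.0000)
After 1 turn: (0.1600, 0.2800, 0.3200, 0.2400)
After 2 turns: (0.2064, 0.3344, 0.2448, 0.2144)
P(in square B after 2 turns) = 0.2144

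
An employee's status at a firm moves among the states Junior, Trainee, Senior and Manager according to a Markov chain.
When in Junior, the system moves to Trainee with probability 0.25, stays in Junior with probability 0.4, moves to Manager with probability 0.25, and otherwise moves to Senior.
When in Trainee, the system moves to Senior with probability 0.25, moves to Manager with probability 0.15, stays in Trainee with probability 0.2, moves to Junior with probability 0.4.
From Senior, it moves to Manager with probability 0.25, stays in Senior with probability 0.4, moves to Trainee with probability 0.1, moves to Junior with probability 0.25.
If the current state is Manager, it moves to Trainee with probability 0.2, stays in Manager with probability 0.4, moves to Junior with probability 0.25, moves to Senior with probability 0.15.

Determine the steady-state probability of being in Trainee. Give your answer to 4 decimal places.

0.1960

Let the stationary distribution be π with π = πP and π_1 + π_2 + π_3 + π_4 = 1.
π_1 = 0.4·π_1 + 0.4·π_2 + 0.25·π_3 + 0.25·π_4
π_2 = 0.25·π_1 + 0.2·π_2 + 0.1·π_3 + 0.2·π_4
π_3 = 0.1·π_1 + 0.25·π_2 + 0.4·π_3 + 0.15·π_4
Solving with the normalization constraint gives π = (0.3287, 0.1960, 0.2042, 0.2711).
So the stationary probability of Trainee is 0.1960.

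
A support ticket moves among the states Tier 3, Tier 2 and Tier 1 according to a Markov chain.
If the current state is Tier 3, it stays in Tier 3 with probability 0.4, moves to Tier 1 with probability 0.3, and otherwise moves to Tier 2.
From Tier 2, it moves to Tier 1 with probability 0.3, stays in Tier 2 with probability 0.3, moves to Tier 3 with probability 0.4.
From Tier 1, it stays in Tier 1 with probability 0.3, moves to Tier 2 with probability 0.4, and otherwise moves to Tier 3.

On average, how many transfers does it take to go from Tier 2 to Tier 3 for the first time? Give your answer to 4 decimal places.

Let t(s) be the expected number of transfers to first reach Tier 3 from state s, with t(Tier 3) = 0. Conditioning on the first transfer:
t(Tier 2) = 1 + 0.3·t(Tier 2) + 0.3·t(Tier 1)
t(Tier 1) = 1 + 0.4·t(Tier 2) + 0.3·t(Tier 1)
Solving: t(Tier 2) = 2.7027, t(Tier 1) = 2.9730.
Expected transfers from Tier 2 to Tier 3: 2.7027.

2.7027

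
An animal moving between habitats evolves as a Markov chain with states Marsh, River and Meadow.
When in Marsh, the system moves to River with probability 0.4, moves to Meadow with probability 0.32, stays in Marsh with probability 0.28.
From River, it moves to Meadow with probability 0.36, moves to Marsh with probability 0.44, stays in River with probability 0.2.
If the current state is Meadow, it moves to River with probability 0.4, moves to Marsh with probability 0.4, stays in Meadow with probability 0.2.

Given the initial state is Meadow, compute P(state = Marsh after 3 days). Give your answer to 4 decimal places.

0.3686

Propagate the distribution vector 3 days from Meadow.
After 0 days: (0.0000, 0.0000, 1.0000)
After 1 day: (0.4000, 0.4000, 0.2000)
After 2 days: (0.3680, 0.3200, 0.3120)
After 3 days: (0.3686, 0.3360, 0.2954)
P(in Marsh after 3 days) = 0.3686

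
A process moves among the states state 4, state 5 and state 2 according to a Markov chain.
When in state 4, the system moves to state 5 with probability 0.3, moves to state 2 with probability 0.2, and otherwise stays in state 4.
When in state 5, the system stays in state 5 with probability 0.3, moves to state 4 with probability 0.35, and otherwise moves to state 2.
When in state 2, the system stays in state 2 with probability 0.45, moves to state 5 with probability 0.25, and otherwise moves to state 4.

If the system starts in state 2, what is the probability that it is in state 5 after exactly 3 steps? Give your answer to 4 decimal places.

Propagate the distribution vector 3 steps from state 2.
After 0 steps: (0.0000, 0.0000, 1.0000)
After 1 step: (0.3000, 0.2500, 0.4500)
After 2 steps: (0.3725, 0.2775, 0.3500)
After 3 steps: (0.3884, 0.2825, 0.3291)
P(in state 5 after 3 steps) = 0.2825

0.2825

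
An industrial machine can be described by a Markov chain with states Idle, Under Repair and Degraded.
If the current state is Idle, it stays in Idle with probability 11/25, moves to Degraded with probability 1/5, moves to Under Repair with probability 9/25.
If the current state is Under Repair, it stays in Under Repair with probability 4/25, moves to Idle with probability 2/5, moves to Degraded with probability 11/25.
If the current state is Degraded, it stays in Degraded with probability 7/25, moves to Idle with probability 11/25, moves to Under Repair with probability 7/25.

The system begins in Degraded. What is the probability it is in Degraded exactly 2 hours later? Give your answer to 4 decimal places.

Sum over the intermediate state after 1 hour:
P = P(Degraded→Idle)·P(Idle→Degraded) + P(Degraded→Under Repair)·P(Under Repair→Degraded) + P(Degraded→Degraded)·P(Degraded→Degraded)
  = 0.44×0.2 + 0.28×0.44 + 0.28×0.28
  = 0.0880 + 0.1232 + 0.0784 = 0.2896

0.2896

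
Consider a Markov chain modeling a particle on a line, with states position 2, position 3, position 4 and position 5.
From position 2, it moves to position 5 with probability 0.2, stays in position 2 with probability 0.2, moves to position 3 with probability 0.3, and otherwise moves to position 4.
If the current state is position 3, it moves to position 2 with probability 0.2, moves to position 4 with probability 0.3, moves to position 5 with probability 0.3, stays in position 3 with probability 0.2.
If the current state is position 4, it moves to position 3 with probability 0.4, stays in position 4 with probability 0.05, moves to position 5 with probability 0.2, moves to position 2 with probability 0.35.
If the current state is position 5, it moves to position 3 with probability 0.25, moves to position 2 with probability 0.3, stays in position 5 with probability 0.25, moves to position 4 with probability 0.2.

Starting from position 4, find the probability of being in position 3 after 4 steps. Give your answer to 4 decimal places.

Propagate the distribution vector 4 steps from position 4.
After 0 steps: (0.0000, 0.0000, 1.0000, 0.0000)
After 1 step: (0.3500, 0.4000, 0.0500, 0.2000)
After 2 steps: (0.2275, 0.2550, 0.2675, 0.2500)
After 3 steps: (0.2651, 0.2888, 0.2081, 0.2380)
After 4 steps: (0.2550, 0.2800, 0.2242, 0.2408)
P(in position 3 after 4 steps) = 0.2800

0.2800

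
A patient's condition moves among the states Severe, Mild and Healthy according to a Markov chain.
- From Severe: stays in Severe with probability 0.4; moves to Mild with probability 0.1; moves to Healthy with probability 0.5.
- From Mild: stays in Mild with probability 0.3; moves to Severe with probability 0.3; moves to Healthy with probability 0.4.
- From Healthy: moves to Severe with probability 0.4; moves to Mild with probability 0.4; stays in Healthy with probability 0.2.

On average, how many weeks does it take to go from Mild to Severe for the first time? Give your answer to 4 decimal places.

3.0000

Let t(s) be the expected number of weeks to first reach Severe from state s, with t(Severe) = 0. Conditioning on the first week:
t(Mild) = 1 + 0.3·t(Mild) + 0.4·t(Healthy)
t(Healthy) = 1 + 0.4·t(Mild) + 0.2·t(Healthy)
Solving: t(Mild) = 3.0000, t(Healthy) = 2.7500.
Expected weeks from Mild to Severe: 3.0000.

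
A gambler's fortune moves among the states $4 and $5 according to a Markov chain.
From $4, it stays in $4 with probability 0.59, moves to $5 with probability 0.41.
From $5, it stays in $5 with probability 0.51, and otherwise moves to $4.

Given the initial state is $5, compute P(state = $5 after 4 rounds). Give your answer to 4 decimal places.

0.4556

Propagate the distribution vector 4 rounds from $5.
After 0 rounds: (0.0000, 1.0000)
After 1 round: (0.4900, 0.5100)
After 2 rounds: (0.5390, 0.4610)
After 3 rounds: (0.5439, 0.4561)
After 4 rounds: (0.5444, 0.4556)
P(in $5 after 4 rounds) = 0.4556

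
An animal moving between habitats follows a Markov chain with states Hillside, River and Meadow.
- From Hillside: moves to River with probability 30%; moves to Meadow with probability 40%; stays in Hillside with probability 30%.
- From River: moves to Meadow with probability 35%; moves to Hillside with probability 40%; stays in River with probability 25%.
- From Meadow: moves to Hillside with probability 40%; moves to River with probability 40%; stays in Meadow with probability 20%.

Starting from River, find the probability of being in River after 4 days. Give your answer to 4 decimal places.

0.3163

Propagate the distribution vector 4 days from River.
After 0 days: (0.0000, 1.0000, 0.0000)
After 1 day: (0.4000, 0.2500, 0.3500)
After 2 days: (0.3600, 0.3225, 0.3175)
After 3 days: (0.3640, 0.3156, 0.3204)
After 4 days: (0.3636, 0.3163, 0.3201)
P(in River after 4 days) = 0.3163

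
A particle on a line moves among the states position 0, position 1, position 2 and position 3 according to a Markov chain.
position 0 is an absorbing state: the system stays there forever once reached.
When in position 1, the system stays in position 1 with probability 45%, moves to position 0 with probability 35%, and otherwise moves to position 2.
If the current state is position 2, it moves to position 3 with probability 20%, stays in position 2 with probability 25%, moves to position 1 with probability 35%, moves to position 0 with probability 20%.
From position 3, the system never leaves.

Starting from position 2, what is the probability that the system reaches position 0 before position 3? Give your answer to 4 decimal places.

0.6788

Let h(s) be the probability of absorption at position 0 starting from transient state s. Then h(position 0) = 1 and h(position 3) = 0. By first-step analysis:
h(position 1) = 0.35·1 + 0.45·h(position 1) + 0.2·h(position 2)
h(position 2) = 0.2·1 + 0.35·h(position 1) + 0.25·h(position 2) + 0.2·0
Solving: h(position 1) = 0.8832, h(position 2) = 0.6788.
Starting from position 2, the probability is 0.6788.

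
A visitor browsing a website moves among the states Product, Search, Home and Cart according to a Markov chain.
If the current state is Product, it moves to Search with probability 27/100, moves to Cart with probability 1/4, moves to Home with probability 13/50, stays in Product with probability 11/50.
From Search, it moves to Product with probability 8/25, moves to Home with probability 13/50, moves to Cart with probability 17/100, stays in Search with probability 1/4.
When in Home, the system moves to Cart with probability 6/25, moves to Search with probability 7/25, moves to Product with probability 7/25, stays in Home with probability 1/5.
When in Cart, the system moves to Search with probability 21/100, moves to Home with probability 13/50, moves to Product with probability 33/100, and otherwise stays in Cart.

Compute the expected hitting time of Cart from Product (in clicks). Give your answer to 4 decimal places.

4.4213

Let t(s) be the expected number of clicks to first reach Cart from state s, with t(Cart) = 0. Conditioning on the first click:
t(Product) = 1 + 0.22·t(Product) + 0.27·t(Search) + 0.26·t(Home)
t(Search) = 1 + 0.32·t(Product) + 0.25·t(Search) + 0.26·t(Home)
t(Home) = 1 + 0.28·t(Product) + 0.28·t(Search) + 0.2·t(Home)
Solving: t(Product) = 4.4213, t(Search) = 4.7681, t(Home) = 4.4663.
Expected clicks from Product to Cart: 4.4213.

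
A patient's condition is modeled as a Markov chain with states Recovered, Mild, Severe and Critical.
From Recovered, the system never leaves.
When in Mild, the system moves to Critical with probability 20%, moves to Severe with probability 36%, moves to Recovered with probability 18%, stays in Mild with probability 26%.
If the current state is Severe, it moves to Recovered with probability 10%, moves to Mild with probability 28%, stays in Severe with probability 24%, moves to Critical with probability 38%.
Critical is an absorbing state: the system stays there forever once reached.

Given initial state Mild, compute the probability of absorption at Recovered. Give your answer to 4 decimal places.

0.3744

Let h(s) be the probability of absorption at Recovered starting from transient state s. Then h(Recovered) = 1 and h(Critical) = 0. By first-step analysis:
h(Mild) = 0.18·1 + 0.26·h(Mild) + 0.36·h(Severe) + 0.2·0
h(Severe) = 0.1·1 + 0.28·h(Mild) + 0.24·h(Severe) + 0.38·0
Solving: h(Mild) = 0.3744, h(Severe) = 0.2695.
Starting from Mild, the probability is 0.3744.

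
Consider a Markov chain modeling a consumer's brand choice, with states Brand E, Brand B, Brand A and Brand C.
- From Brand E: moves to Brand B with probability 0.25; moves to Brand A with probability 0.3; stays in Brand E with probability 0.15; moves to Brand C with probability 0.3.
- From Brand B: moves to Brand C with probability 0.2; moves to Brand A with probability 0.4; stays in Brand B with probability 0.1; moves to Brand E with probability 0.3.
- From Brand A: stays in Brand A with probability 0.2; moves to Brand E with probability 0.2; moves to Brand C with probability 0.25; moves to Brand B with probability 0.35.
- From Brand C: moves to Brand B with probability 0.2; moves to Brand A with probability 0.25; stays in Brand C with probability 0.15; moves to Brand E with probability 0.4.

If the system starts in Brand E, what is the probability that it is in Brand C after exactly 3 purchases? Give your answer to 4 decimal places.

0.2310

Propagate the distribution vector 3 purchases from Brand E.
After 0 purchases: (1.0000, 0.0000, 0.0000, 0.0000)
After 1 purchase: (0.1500, 0.2500, 0.3000, 0.3000)
After 2 purchases: (0.2775, 0.2275, 0.2800, 0.2150)
After 3 purchases: (0.2519, 0.2331, 0.2840, 0.2310)
P(in Brand C after 3 purchases) = 0.2310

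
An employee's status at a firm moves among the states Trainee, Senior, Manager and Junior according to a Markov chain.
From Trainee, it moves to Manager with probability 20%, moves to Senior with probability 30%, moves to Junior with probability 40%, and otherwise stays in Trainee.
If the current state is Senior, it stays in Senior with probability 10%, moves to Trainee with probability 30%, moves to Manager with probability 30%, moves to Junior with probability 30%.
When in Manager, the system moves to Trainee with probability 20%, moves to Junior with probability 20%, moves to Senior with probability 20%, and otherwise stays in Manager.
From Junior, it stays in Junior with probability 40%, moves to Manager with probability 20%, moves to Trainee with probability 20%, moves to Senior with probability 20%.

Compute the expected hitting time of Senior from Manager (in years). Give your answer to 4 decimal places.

Let t(s) be the expected number of years to first reach Senior from state s, with t(Senior) = 0. Conditioning on the first year:
t(Trainee) = 1 + 0.1·t(Trainee) + 0.2·t(Manager) + 0.4·t(Junior)
t(Manager) = 1 + 0.2·t(Trainee) + 0.4·t(Manager) + 0.2·t(Junior)
t(Junior) = 1 + 0.2·t(Trainee) + 0.2·t(Manager) + 0.4·t(Junior)
Solving: t(Trainee) = 4.1667, t(Manager) = 4.5833, t(Junior) = 4.5833.
Expected years from Manager to Senior: 4.5833.

4.5833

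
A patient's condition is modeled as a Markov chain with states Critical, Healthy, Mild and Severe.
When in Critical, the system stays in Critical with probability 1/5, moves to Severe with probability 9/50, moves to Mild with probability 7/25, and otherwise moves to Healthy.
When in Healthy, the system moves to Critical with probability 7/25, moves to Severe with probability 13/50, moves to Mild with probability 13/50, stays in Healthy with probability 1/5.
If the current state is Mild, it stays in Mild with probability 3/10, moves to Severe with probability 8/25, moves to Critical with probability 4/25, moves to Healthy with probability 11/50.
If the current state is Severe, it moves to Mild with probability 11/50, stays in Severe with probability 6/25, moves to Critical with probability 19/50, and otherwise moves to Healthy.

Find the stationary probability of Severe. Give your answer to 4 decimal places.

0.2507

Let the stationary distribution be π with π = πP and π_1 + π_2 + π_3 + π_4 = 1.
π_1 = 0.2·π_1 + 0.28·π_2 + 0.16·π_3 + 0.38·π_4
π_2 = 0.34·π_1 + 0.2·π_2 + 0.22·π_3 + 0.16·π_4
π_3 = 0.28·π_1 + 0.26·π_2 + 0.3·π_3 + 0.22·π_4
Solving with the normalization constraint gives π = (0.2530, 0.2307, 0.2657, 0.2507).
So the stationary probability of Severe is 0.2507.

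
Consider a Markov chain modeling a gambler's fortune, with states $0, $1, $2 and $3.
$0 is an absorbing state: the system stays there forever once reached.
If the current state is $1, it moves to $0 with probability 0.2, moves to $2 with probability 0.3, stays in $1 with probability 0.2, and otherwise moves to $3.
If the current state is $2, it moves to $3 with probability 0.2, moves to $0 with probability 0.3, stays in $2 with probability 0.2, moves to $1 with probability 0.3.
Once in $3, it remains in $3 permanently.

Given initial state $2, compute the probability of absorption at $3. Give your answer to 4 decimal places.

0.4545

Let h(s) be the probability of absorption at $3 starting from transient state s. Then h($3) = 1 and h($0) = 0. By first-step analysis:
h($1) = 0.2·0 + 0.2·h($1) + 0.3·h($2) + 0.3·1
h($2) = 0.3·0 + 0.3·h($1) + 0.2·h($2) + 0.2·1
Solving: h($1) = 0.5455, h($2) = 0.4545.
Starting from $2, the probability is 0.4545.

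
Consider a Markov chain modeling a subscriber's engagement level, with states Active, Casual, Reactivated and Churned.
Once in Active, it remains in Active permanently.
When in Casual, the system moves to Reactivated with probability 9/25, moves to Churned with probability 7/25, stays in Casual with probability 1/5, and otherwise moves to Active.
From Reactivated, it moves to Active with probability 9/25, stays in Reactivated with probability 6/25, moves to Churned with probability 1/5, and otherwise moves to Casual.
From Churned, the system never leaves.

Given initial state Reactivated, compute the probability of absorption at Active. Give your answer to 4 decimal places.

Let h(s) be the probability of absorption at Active starting from transient state s. Then h(Active) = 1 and h(Churned) = 0. By first-step analysis:
h(Casual) = 0.16·1 + 0.2·h(Casual) + 0.36·h(Reactivated) + 0.28·0
h(Reactivated) = 0.36·1 + 0.2·h(Casual) + 0.24·h(Reactivated) + 0.2·0
Solving: h(Casual) = 0.4687, h(Reactivated) = 0.5970.
Starting from Reactivated, the probability is 0.5970.

0.5970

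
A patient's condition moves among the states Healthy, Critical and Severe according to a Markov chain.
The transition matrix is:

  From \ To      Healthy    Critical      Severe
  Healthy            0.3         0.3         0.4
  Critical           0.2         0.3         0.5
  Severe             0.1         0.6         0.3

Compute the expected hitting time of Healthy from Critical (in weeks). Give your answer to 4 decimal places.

6.3158

Let t(s) be the expected number of weeks to first reach Healthy from state s, with t(Healthy) = 0. Conditioning on the first week:
t(Critical) = 1 + 0.3·t(Critical) + 0.5·t(Severe)
t(Severe) = 1 + 0.6·t(Critical) + 0.3·t(Severe)
Solving: t(Critical) = 6.3158, t(Severe) = 6.8421.
Expected weeks from Critical to Healthy: 6.3158.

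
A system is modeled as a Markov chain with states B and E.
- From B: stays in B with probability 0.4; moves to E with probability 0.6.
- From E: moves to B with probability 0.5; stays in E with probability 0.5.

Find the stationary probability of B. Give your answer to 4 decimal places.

0.4545

Let the stationary distribution be π with π = πP and π_1 + π_2 = 1.
π_1 = 0.4·π_1 + 0.5·π_2
Solving with the normalization constraint gives π = (0.4545, 0.5455).
So the stationary probability of B is 0.4545.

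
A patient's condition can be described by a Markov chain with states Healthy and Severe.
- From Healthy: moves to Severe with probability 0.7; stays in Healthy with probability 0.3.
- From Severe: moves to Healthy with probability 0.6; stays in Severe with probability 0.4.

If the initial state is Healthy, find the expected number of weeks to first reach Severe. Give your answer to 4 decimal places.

Let t(s) be the expected number of weeks to first reach Severe from state s, with t(Severe) = 0. Conditioning on the first week:
t(Healthy) = 1 + 0.3·t(Healthy)
Solving: t(Healthy) = 1.4286.
Expected weeks from Healthy to Severe: 1.4286.

1.4286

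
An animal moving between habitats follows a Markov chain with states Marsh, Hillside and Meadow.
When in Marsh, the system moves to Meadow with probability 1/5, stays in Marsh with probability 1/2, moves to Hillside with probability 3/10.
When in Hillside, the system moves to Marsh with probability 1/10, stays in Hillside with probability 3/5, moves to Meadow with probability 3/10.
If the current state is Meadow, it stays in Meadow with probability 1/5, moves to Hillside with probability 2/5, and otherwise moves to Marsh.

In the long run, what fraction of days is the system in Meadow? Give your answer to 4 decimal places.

0.2464

Let the stationary distribution be π with π = πP and π_1 + π_2 + π_3 = 1.
π_1 = 0.5·π_1 + 0.1·π_2 + 0.4·π_3
π_2 = 0.3·π_1 + 0.6·π_2 + 0.4·π_3
Solving with the normalization constraint gives π = (0.2899, 0.4638, 0.2464).
So the stationary probability of Meadow is 0.2464.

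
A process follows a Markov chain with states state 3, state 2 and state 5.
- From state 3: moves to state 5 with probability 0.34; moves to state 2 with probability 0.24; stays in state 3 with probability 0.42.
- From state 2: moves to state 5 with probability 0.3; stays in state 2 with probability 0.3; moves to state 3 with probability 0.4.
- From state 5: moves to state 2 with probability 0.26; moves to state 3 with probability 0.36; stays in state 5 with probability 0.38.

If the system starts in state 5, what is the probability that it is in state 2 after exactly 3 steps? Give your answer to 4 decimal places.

0.2627

Propagate the distribution vector 3 steps from state 5.
After 0 steps: (0.0000, 0.0000, 1.0000)
After 1 step: (0.3600, 0.2600, 0.3800)
After 2 steps: (0.3920, 0.2632, 0.3448)
After 3 steps: (0.3940, 0.2627, 0.3433)
P(in state 2 after 3 steps) = 0.2627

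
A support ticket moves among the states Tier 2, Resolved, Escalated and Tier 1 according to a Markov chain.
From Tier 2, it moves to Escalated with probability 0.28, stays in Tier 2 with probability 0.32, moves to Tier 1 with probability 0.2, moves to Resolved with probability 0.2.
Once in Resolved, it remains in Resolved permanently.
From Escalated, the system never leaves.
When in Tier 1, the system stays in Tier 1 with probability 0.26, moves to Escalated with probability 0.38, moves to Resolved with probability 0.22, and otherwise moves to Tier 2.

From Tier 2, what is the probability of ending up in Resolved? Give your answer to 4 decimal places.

Let h(s) be the probability of absorption at Resolved starting from transient state s. Then h(Resolved) = 1 and h(Escalated) = 0. By first-step analysis:
h(Tier 2) = 0.32·h(Tier 2) + 0.2·1 + 0.28·0 + 0.2·h(Tier 1)
h(Tier 1) = 0.14·h(Tier 2) + 0.22·1 + 0.38·0 + 0.26·h(Tier 1)
Solving: h(Tier 2) = 0.4040, h(Tier 1) = 0.3737.
Starting from Tier 2, the probability is 0.4040.

0.4040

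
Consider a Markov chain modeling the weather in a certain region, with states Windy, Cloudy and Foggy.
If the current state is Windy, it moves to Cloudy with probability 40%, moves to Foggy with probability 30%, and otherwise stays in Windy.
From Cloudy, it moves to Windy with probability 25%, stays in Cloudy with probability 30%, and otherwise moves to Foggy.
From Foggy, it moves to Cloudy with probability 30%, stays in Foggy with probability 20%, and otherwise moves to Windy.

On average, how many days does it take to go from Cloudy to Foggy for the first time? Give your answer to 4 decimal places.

2.4359

Let t(s) be the expected number of days to first reach Foggy from state s, with t(Foggy) = 0. Conditioning on the first day:
t(Windy) = 1 + 0.3·t(Windy) + 0.4·t(Cloudy)
t(Cloudy) = 1 + 0.25·t(Windy) + 0.3·t(Cloudy)
Solving: t(Windy) = 2.8205, t(Cloudy) = 2.4359.
Expected days from Cloudy to Foggy: 2.4359.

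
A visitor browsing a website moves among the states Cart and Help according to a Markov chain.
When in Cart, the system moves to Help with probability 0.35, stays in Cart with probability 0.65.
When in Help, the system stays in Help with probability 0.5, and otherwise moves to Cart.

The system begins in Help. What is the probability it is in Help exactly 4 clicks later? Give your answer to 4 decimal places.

0.4121

Propagate the distribution vector 4 clicks from Help.
After 0 clicks: (0.0000, 1.0000)
After 1 click: (0.5000, 0.5000)
After 2 clicks: (0.5750, 0.4250)
After 3 clicks: (0.5863, 0.4138)
After 4 clicks: (0.5879, 0.4121)
P(in Help after 4 clicks) = 0.4121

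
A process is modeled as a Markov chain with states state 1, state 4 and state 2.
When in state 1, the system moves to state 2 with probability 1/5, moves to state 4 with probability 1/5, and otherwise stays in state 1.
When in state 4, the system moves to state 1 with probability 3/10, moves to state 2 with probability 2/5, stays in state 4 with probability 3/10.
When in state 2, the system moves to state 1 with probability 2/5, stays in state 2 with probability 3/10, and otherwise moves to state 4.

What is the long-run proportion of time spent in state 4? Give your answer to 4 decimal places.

0.2532

Let the stationary distribution be π with π = πP and π_1 + π_2 + π_3 = 1.
π_1 = 0.6·π_1 + 0.3·π_2 + 0.4·π_3
π_2 = 0.2·π_1 + 0.3·π_2 + 0.3·π_3
Solving with the normalization constraint gives π = (0.4684, 0.2532, 0.2785).
So the stationary probability of state 4 is 0.2532.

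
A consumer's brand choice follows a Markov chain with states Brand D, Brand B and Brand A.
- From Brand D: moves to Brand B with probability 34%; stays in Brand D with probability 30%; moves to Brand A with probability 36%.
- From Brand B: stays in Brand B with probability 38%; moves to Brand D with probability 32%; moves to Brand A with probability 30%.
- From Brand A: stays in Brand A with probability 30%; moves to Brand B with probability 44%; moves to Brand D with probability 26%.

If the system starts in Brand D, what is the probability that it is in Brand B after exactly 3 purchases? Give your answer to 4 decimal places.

Propagate the distribution vector 3 purchases from Brand D.
After 0 purchases: (1.0000, 0.0000, 0.0000)
After 1 purchase: (0.3000, 0.3400, 0.3600)
After 2 purchases: (0.2924, 0.3896, 0.3180)
After 3 purchases: (0.2951, 0.3874, 0.3175)
P(in Brand B after 3 purchases) = 0.3874

0.3874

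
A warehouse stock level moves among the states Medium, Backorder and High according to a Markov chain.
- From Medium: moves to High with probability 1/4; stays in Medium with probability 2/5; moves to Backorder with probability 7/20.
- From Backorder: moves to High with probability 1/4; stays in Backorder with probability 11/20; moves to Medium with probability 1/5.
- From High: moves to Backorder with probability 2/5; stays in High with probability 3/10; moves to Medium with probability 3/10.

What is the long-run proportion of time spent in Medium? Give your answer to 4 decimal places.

Let the stationary distribution be π with π = πP and π_1 + π_2 + π_3 = 1.
π_1 = 0.4·π_1 + 0.2·π_2 + 0.3·π_3
π_2 = 0.35·π_1 + 0.55·π_2 + 0.4·π_3
Solving with the normalization constraint gives π = (0.2829, 0.4539, 0.2632).
So the stationary probability of Medium is 0.2829.

0.2829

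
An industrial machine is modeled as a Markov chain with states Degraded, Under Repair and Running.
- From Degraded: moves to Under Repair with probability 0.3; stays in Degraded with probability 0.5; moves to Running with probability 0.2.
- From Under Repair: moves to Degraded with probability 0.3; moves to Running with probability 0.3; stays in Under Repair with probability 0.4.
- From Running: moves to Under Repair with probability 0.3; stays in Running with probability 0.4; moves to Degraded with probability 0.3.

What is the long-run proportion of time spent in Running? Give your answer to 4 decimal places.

0.2917

Let the stationary distribution be π with π = πP and π_1 + π_2 + π_3 = 1.
π_1 = 0.5·π_1 + 0.3·π_2 + 0.3·π_3
π_2 = 0.3·π_1 + 0.4·π_2 + 0.3·π_3
Solving with the normalization constraint gives π = (0.3750, 0.3333, 0.2917).
So the stationary probability of Running is 0.2917.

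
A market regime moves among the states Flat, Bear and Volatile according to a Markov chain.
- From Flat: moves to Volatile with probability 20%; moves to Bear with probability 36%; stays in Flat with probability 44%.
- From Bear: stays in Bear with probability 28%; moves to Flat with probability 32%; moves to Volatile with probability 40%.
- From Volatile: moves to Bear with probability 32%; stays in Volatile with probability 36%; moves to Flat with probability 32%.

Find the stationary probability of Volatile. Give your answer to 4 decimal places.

Let the stationary distribution be π with π = πP and π_1 + π_2 + π_3 = 1.
π_1 = 0.44·π_1 + 0.32·π_2 + 0.32·π_3
π_2 = 0.36·π_1 + 0.28·π_2 + 0.32·π_3
Solving with the normalization constraint gives π = (0.3636, 0.3217, 0.3147).
So the stationary probability of Volatile is 0.3147.

0.3147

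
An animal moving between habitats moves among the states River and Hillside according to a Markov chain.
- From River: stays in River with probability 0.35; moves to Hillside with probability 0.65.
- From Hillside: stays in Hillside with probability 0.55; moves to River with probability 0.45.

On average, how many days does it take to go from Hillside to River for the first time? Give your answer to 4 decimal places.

Let t(s) be the expected number of days to first reach River from state s, with t(River) = 0. Conditioning on the first day:
t(Hillside) = 1 + 0.55·t(Hillside)
Solving: t(Hillside) = 2.2222.
Expected days from Hillside to River: 2.2222.

2.2222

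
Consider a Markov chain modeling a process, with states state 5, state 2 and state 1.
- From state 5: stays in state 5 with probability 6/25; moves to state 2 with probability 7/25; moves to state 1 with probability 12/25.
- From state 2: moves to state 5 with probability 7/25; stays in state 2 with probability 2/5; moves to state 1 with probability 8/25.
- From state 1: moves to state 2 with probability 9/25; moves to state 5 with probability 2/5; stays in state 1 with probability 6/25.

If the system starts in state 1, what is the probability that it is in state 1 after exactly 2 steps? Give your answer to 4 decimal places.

0.3648

Sum over the intermediate state after 1 step:
P = P(state 1→state 5)·P(state 5→state 1) + P(state 1→state 2)·P(state 2→state 1) + P(state 1→state 1)·P(state 1→state 1)
  = 0.4×0.48 + 0.36×0.32 + 0.24×0.24
  = 0.1920 + 0.1152 + 0.0576 = 0.3648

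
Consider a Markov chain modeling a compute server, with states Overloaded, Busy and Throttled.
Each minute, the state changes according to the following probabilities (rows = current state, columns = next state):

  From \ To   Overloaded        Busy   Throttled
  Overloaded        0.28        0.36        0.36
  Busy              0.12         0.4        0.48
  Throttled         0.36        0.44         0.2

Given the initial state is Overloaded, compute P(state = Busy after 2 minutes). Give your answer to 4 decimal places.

0.4032

Sum over the intermediate state after 1 minute:
P = P(Overloaded→Overloaded)·P(Overloaded→Busy) + P(Overloaded→Busy)·P(Busy→Busy) + P(Overloaded→Throttled)·P(Throttled→Busy)
  = 0.28×0.36 + 0.36×0.4 + 0.36×0.44
  = 0.1008 + 0.1440 + 0.1584 = 0.4032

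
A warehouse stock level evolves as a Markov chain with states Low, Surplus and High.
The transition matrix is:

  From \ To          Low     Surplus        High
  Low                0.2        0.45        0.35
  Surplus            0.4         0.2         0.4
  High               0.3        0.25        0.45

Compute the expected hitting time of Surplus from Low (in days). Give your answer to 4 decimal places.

2.6866

Let t(s) be the expected number of days to first reach Surplus from state s, with t(Surplus) = 0. Conditioning on the first day:
t(Low) = 1 + 0.2·t(Low) + 0.35·t(High)
t(High) = 1 + 0.3·t(Low) + 0.45·t(High)
Solving: t(Low) = 2.6866, t(High) = 3.2836.
Expected days from Low to Surplus: 2.6866.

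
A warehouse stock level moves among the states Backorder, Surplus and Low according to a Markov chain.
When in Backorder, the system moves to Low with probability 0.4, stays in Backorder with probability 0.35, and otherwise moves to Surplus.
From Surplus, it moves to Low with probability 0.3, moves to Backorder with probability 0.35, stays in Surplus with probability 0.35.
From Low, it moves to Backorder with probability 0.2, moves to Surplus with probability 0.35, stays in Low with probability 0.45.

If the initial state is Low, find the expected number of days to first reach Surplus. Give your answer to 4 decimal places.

Let t(s) be the expected number of days to first reach Surplus from state s, with t(Surplus) = 0. Conditioning on the first day:
t(Backorder) = 1 + 0.35·t(Backorder) + 0.4·t(Low)
t(Low) = 1 + 0.2·t(Backorder) + 0.45·t(Low)
Solving: t(Backorder) = 3.4234, t(Low) = 3.0631.
Expected days from Low to Surplus: 3.0631.

3.0631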